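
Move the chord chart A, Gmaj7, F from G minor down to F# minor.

G# F#maj7 E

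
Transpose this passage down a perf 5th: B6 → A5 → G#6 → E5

B6 -> E6
A5 -> D5
G#6 -> C#6
E5 -> A4

E6 D5 C#6 A4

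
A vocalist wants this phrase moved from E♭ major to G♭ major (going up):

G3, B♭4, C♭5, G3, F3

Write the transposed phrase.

From E♭ up to G♭ is a minor third; apply that to each pitch.
G3 gives Bb3
Bb4 gives Db5
Cb5 gives Ebb5
G3 gives Bb3
F3 gives Ab3

Bb3 Db5 Ebb5 Bb3 Ab3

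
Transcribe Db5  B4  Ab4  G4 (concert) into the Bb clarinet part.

Eb5 C#5 Bb4 A4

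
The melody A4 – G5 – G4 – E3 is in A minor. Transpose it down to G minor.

From A down to G is a major second; apply that to each pitch.
A4 becomes G4
G5 becomes F5
G4 becomes F4
E3 becomes D3

G4 F5 F4 D3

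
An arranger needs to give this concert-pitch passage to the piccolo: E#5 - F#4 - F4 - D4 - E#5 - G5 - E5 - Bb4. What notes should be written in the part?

E#4 F#3 F3 D3 E#4 G4 E4 Bb3

Written C4 sounds as C5 on the piccolo, so concert pitches are written a perfect octave down.
E#5 to E#4
F#4 to F#3
F4 to F3
D4 to D3
E#5 to E#4
G5 to G4
E5 to E4
Bb4 to Bb3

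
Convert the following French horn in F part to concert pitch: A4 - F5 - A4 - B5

The French horn in F sounds a perfect fifth below written, so transpose each written note down a perfect fifth.
A4 → D4
F5 → Bb4
A4 → D4
B5 → E5

D4 Bb4 D4 E5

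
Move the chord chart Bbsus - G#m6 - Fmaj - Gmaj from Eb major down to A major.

Esus C##m6 Bmaj C#maj

Eb major down to A major is a diminished fifth; each chord root moves by that interval while the quality stays the same.
Bbsus: root Bb down a diminished fifth → E, giving Esus.
G#m6: root G# down a diminished fifth → C##, giving C##m6.
Fmaj: root F down a diminished fifth → B, giving Bmaj.
Gmaj: root G down a diminished fifth → C#, giving C#maj.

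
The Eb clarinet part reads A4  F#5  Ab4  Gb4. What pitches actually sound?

C5 A5 Cb5 Bbb4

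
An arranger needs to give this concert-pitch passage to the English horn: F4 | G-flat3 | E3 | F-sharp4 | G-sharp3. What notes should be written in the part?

C5 Db4 B3 C#5 D#4

Written C4 sounds as F3 on the English horn, so concert pitches are written a perfect fifth up.
F4 becomes C5
Gb3 becomes Db4
E3 becomes B3
F#4 becomes C#5
G#3 becomes D#4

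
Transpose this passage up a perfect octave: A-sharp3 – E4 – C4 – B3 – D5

A#3 becomes A#4
E4 becomes E5
C4 becomes C5
B3 becomes B4
D5 becomes D6

A#4 E5 C5 B4 D6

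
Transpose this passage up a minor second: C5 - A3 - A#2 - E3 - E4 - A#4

C5 becomes Db5
A3 becomes Bb3
A#2 becomes B2
E3 becomes F3
E4 becomes F4
A#4 becomes B4

Db5 Bb3 B2 F3 F4 B4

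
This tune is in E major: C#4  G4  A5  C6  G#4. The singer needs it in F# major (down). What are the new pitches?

From E down to F# is a minor seventh; apply that to each pitch.
C#4 to D#3
G4 to A3
A5 to B4
C6 to D5
G#4 to A#3

D#3 A3 B4 D5 A#3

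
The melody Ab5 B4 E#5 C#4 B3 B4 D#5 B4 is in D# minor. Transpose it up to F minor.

Cbb6 Db5 G5 Eb4 Db4 Db5 F5 Db5

From D# up to F is a diminished third; apply that to each pitch.
Ab5 -> Cbb6
B4 -> Db5
E#5 -> G5
C#4 -> Eb4
B3 -> Db4
B4 -> Db5
D#5 -> F5
B4 -> Db5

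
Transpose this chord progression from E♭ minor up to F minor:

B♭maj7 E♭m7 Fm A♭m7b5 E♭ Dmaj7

Cmaj7 Fm7 Gm Bbm7b5 F Emaj7

E♭ minor up to F minor is a major second; each chord root moves by that interval while the quality stays the same.
B♭maj7: root B♭ up a major second → C, giving Cmaj7.
E♭m7: root E♭ up a major second → F, giving Fm7.
Fm: root F up a major second → G, giving Gm.
A♭m7b5: root A♭ up a major second → Bb, giving Bbm7b5.
E♭: root E♭ up a major second → F, giving F.
Dmaj7: root D up a major second → E, giving Emaj7.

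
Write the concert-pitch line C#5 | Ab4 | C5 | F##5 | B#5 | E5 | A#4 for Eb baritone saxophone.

The Eb baritone saxophone sounds a major thirteenth below written, so the written part must be a major thirteenth above concert — transpose each note up.
C#5 → A#6
Ab4 → F6
C5 → A6
F##5 → D##7
B#5 → G##7
E5 → C#7
A#4 → F##6

A#6 F6 A6 D##7 G##7 C#7 F##6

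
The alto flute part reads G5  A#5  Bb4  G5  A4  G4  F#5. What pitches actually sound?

D5 E#5 F4 D5 E4 D4 C#5

The alto flute sounds a perfect fourth below written, so transpose each written note down a perfect fourth.
G5 to D5
A#5 to E#5
Bb4 to F4
G5 to D5
A4 to E4
G4 to D4
F#5 to C#5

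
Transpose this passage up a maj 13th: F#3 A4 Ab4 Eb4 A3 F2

D#5 F#6 F6 C6 F#5 D4

A major thirteenth up from F#3 gives D#5.
A4: a thirteenth up reaches F, and 21 semitones makes it F#6.
Ab4: a thirteenth up reaches F, and 21 semitones makes it F6.
Eb4 up a major thirteenth is C6.
A3 up a major thirteenth is F#5.
F2: a thirteenth up reaches D, and 21 semitones makes it D4.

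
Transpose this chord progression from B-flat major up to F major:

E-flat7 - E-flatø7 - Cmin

B-flat major up to F major is a perfect fifth; each chord root moves by that interval while the quality stays the same.
E-flat7: root E-flat up a perfect fifth → Bb, giving Bb7.
E-flatø7: root E-flat up a perfect fifth → Bb, giving Bbø7.
Cmin: root C up a perfect fifth → G, giving Gmin.

Bb7 Bbø7 Gmin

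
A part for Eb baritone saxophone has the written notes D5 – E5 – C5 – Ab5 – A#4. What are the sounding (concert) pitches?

The Eb baritone saxophone sounds a major thirteenth below written, so transpose each written note down a major thirteenth.
D5 to F3
E5 to G3
C5 to Eb3
Ab5 to Cb4
A#4 to C#3

F3 G3 Eb3 Cb4 C#3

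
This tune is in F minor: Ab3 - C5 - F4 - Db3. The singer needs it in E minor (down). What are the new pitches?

From F down to E is a minor second; apply that to each pitch.
Ab3 becomes G3
C5 becomes B4
F4 becomes E4
Db3 becomes C3

G3 B4 E4 C3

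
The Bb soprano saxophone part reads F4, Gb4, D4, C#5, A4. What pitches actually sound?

The Bb soprano saxophone sounds a major second below written, so transpose each written note down a major second.
F4 becomes Eb4
Gb4 becomes Fb4
D4 becomes C4
C#5 becomes B4
A4 becomes G4

Eb4 Fb4 C4 B4 G4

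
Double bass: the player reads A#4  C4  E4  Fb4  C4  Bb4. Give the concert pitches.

A#3 C3 E3 Fb3 C3 Bb3

The double bass sounds a perfect octave below written, so transpose each written note down a perfect octave.
A#4 gives A#3
C4 gives C3
E4 gives E3
Fb4 gives Fb3
C4 gives C3
Bb4 gives Bb3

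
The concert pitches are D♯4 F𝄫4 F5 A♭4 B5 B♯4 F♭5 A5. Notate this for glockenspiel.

D#2 Fbb2 F3 Ab2 B3 B#2 Fb3 A3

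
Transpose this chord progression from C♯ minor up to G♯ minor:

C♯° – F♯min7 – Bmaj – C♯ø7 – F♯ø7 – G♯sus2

G#° C#min7 F#maj G#ø7 C#ø7 D#sus2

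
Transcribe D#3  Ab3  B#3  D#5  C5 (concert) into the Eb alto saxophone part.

B#3 F4 G##4 B#5 A5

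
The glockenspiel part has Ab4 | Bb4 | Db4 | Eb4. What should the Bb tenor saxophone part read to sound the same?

First find concert pitch: the glockenspiel sounds a perfect fifteenth above written, so Ab4 Bb4 Db4 Eb4 sounds Ab6 Bb6 Db6 Eb6.
Then write for Bb tenor saxophone: it sounds a major ninth below written, so the part must be a major ninth above concert.
Ab6 → Bb7
Bb6 → C8
Db6 → Eb7
Eb6 → F7

Bb7 C8 Eb7 F7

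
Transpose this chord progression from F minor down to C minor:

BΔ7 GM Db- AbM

F#Δ7 DM Ab- EbM

F minor down to C minor is a perfect fourth; each chord root moves by that interval while the quality stays the same.
BΔ7: root B down a perfect fourth → F#, giving F#Δ7.
GM: root G down a perfect fourth → D, giving DM.
Db-: root Db down a perfect fourth → Ab, giving Ab-.
AbM: root Ab down a perfect fourth → Eb, giving EbM.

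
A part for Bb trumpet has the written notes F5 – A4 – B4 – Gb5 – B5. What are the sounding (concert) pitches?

Written C4 on the Bb trumpet sounds as Bb3, a major second lower; apply that shift to every note.
F5 becomes Eb5
A4 becomes G4
B4 becomes A4
Gb5 becomes Fb5
B5 becomes A5

Eb5 G4 A4 Fb5 A5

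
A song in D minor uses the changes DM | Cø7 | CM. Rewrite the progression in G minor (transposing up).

GM Fø7 FM

D minor up to G minor is a perfect fourth; each chord root moves by that interval while the quality stays the same.
DM: root D up a perfect fourth → G, giving GM.
Cø7: root C up a perfect fourth → F, giving Fø7.
CM: root C up a perfect fourth → F, giving FM.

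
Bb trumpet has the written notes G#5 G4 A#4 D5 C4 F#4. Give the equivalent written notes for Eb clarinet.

D#5 D4 E#4 A4 G3 C#4

First find concert pitch: the Bb trumpet sounds a major second below written, so G#5 G4 A#4 D5 C4 F#4 sounds F#5 F4 G#4 C5 Bb3 E4.
Then write for Eb clarinet: it sounds a minor third above written, so the part must be a minor third below concert.
F#5 → D#5
F4 → D4
G#4 → E#4
C5 → A4
Bb3 → G3
E4 → C#4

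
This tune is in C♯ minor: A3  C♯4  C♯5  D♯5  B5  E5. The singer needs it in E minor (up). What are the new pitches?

C♯ minor to E minor up is a minor third, so every note moves up by that interval.
A3 gives C4
C#4 gives E4
C#5 gives E5
D#5 gives F#5
B5 gives D6
E5 gives G5

C4 E4 E5 F#5 D6 G5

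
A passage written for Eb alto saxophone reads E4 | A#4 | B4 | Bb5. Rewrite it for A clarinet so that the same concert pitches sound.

Bb3 E4 F4 Fb5

First find concert pitch: the Eb alto saxophone sounds a major sixth below written, so E4 A#4 B4 Bb5 sounds G3 C#4 D4 Db5.
Then write for A clarinet: it sounds a minor third below written, so the part must be a minor third above concert.
G3 → Bb3
C#4 → E4
D4 → F4
Db5 → Fb5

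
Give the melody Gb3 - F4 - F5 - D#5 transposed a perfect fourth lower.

Db3 C4 C5 A#4

A perfect fourth down from Gb3 gives Db3.
F4: a fourth down reaches C, and 5 semitones makes it C4.
F5 down a perfect fourth is C5.
D#5: a fourth down reaches A, and 5 semitones makes it A#4.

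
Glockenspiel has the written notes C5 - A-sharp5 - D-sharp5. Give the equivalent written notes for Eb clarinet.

A6 F##7 B#6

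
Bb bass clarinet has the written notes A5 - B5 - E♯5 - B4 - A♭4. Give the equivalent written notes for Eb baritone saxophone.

First find concert pitch: the Bb bass clarinet sounds a major ninth below written, so A5 B5 E♯5 B4 A♭4 sounds G4 A4 D#4 A3 Gb3.
Then write for Eb baritone saxophone: it sounds a major thirteenth below written, so the part must be a major thirteenth above concert.
G4 → E6
A4 → F#6
D#4 → B#5
A3 → F#5
Gb3 → Eb5

E6 F#6 B#5 F#5 Eb5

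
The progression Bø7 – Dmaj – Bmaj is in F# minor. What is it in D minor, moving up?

Gø7 Bbmaj Gmaj

F# minor up to D minor is a minor sixth; each chord root moves by that interval while the quality stays the same.
Bø7: root B up a minor sixth → G, giving Gø7.
Dmaj: root D up a minor sixth → Bb, giving Bbmaj.
Bmaj: root B up a minor sixth → G, giving Gmaj.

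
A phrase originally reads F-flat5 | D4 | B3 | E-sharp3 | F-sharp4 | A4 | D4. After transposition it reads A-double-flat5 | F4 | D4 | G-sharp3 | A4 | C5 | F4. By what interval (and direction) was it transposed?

Take the first pair: Fb5 → Abb5. F to A spans 3 letter names, so the interval is some kind of third.
Fb5 to Abb5 is 3 semitones, which makes it a minor third; the second version is higher, so the direction is up.
Checking another pair — D4 → F4 — gives the same interval.

up a minor third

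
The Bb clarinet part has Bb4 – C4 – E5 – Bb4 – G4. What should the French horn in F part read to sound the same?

First find concert pitch: the Bb clarinet sounds a major second below written, so Bb4 C4 E5 Bb4 G4 sounds Ab4 Bb3 D5 Ab4 F4.
Then write for French horn in F: it sounds a perfect fifth below written, so the part must be a perfect fifth above concert.
Ab4 → Eb5
Bb3 → F4
D5 → A5
Ab4 → Eb5
F4 → C5

Eb5 F4 A5 Eb5 C5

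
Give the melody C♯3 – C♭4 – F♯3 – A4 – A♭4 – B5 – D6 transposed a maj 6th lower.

E2 Ebb3 A2 C4 Cb4 D5 F5

C#3 -> E2
Cb4 -> Ebb3
F#3 -> A2
A4 -> C4
Ab4 -> Cb4
B5 -> D5
D6 -> F5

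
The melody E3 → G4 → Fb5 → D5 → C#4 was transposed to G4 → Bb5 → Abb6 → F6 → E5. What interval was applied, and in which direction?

up a minor tenth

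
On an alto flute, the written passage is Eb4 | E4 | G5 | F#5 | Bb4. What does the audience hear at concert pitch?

Bb3 B3 D5 C#5 F4

Written C4 on the alto flute sounds as G3, a perfect fourth lower; apply that shift to every note.
Eb4 → Bb3
E4 → B3
G5 → D5
F#5 → C#5
Bb4 → F4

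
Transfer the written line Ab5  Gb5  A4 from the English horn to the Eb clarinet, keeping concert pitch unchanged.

First find concert pitch: the English horn sounds a perfect fifth below written, so Ab5 Gb5 A4 sounds Db5 Cb5 D4.
Then write for Eb clarinet: it sounds a minor third above written, so the part must be a minor third below concert.
Db5 → Bb4
Cb5 → Ab4
D4 → B3

Bb4 Ab4 B3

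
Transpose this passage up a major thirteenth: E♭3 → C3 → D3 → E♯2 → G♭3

C5 A4 B4 C##4 Eb5

Eb3 up a major thirteenth is C5.
A major thirteenth up from C3 gives A4.
A major thirteenth up from D3 gives B4.
E#2 up a major thirteenth is C##4.
A major thirteenth up from Gb3 gives Eb5.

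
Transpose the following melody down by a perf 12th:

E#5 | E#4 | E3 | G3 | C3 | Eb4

E#5 down a perfect twelfth is A#3.
A perfect twelfth down from E#4 gives A#2.
E3 down a perfect twelfth is A1.
G3 down a perfect twelfth is C2.
C3: a twelfth down reaches F, and 19 semitones makes it F1.
A perfect twelfth down from Eb4 gives Ab2.

A#3 A#2 A1 C2 F1 Ab2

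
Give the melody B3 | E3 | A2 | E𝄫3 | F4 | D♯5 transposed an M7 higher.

B3 to A#4
E3 to D#4
A2 to G#3
Ebb3 to Db4
F4 to E5
D#5 to C##6

A#4 D#4 G#3 Db4 E5 C##6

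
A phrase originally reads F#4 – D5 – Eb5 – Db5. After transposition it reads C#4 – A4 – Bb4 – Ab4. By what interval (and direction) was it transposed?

From F#4 to C#4 is 4 letter names — a fourth of some quality.
C#4 to F#4 is 5 semitones, which makes it a perfect fourth; the second version is lower, so the direction is down.
Checking another pair — Db5 → Ab4 — gives the same interval.

down a perfect fourth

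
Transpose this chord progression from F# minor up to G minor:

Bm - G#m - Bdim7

F# minor up to G minor is a minor second; each chord root moves by that interval while the quality stays the same.
Bm: root B up a minor second → C, giving Cm.
G#m: root G# up a minor second → A, giving Am.
Bdim7: root B up a minor second → C, giving Cdim7.

Cm Am Cdim7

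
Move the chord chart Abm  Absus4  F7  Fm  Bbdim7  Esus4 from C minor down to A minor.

Fm Fsus4 D7 Dm Gdim7 C#sus4

C minor down to A minor is a minor third; each chord root moves by that interval while the quality stays the same.
Abm: root Ab down a minor third → F, giving Fm.
Absus4: root Ab down a minor third → F, giving Fsus4.
F7: root F down a minor third → D, giving D7.
Fm: root F down a minor third → D, giving Dm.
Bbdim7: root Bb down a minor third → G, giving Gdim7.
Esus4: root E down a minor third → C#, giving C#sus4.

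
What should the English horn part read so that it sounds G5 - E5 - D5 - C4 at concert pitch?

Written C4 sounds as F3 on the English horn, so concert pitches are written a perfect fifth up.
G5 to D6
E5 to B5
D5 to A5
C4 to G4

D6 B5 A5 G4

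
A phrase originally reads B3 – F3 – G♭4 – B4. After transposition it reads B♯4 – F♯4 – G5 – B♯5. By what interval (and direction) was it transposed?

From B3 to B#4 is 8 letter names — an octave of some quality.
B3 to B#4 is 13 semitones, which makes it an augmented octave; the second version is higher, so the direction is up.
Checking another pair — B4 → B#5 — gives the same interval.

up an augmented octave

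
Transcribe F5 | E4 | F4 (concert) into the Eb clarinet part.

Written C4 sounds as Eb4 on the Eb clarinet, so concert pitches are written a minor third down.
F5 → D5
E4 → C#4
F4 → D4

D5 C#4 D4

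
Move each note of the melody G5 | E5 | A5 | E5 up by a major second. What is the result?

A5 F#5 B5 F#5

G5 gives A5
E5 gives F#5
A5 gives B5
E5 gives F#5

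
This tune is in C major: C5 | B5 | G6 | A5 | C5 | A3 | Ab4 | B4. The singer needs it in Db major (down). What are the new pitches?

Db4 C5 Ab5 Bb4 Db4 Bb2 Bbb3 C4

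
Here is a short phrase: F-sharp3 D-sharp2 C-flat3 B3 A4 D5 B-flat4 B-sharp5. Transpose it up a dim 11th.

Bb4 G3 Fbb4 Eb5 Db6 Gb6 Ebb6 E7

F#3 -> Bb4
D#2 -> G3
Cb3 -> Fbb4
B3 -> Eb5
A4 -> Db6
D5 -> Gb6
Bb4 -> Ebb6
B#5 -> E7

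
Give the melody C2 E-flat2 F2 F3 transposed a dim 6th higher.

C2: a sixth up reaches A, and 7 semitones makes it Abb2.
A diminished sixth up from Eb2 gives Cbb3.
F2 up a diminished sixth is Dbb3.
F3 up a diminished sixth is Dbb4.

Abb2 Cbb3 Dbb3 Dbb4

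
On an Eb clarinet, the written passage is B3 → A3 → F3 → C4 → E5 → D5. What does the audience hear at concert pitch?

D4 C4 Ab3 Eb4 G5 F5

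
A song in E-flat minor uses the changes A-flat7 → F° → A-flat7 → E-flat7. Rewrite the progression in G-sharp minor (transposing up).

C#7 A#° C#7 G#7

E-flat minor up to G-sharp minor is an augmented third; each chord root moves by that interval while the quality stays the same.
A-flat7: root A-flat up an augmented third → C#, giving C#7.
F°: root F up an augmented third → A#, giving A#°.
A-flat7: root A-flat up an augmented third → C#, giving C#7.
E-flat7: root E-flat up an augmented third → G#, giving G#7.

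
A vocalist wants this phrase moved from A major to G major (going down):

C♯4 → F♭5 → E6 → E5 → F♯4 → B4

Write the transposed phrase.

From A down to G is a major second; apply that to each pitch.
C#4 becomes B3
Fb5 becomes Ebb5
E6 becomes D6
E5 becomes D5
F#4 becomes E4
B4 becomes A4

B3 Ebb5 D6 D5 E4 A4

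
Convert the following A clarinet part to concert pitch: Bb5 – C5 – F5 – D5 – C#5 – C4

The A clarinet sounds a minor third below written, so transpose each written note down a minor third.
Bb5 becomes G5
C5 becomes A4
F5 becomes D5
D5 becomes B4
C#5 becomes A#4
C4 becomes A3

G5 A4 D5 B4 A#4 A3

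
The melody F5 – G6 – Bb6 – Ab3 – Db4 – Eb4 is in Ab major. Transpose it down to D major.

B4 C#6 E6 D3 G3 A3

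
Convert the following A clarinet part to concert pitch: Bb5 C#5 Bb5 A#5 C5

The A clarinet sounds a minor third below written, so transpose each written note down a minor third.
Bb5 -> G5
C#5 -> A#4
Bb5 -> G5
A#5 -> F##5
C5 -> A4

G5 A#4 G5 F##5 A4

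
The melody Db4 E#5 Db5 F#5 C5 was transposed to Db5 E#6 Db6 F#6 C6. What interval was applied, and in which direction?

up a perfect octave

Take the first pair: Db4 → Db5. D to D spans 8 letter names, so the interval is some kind of octave.
Db4 to Db5 is 12 semitones, which makes it a perfect octave; the second version is higher, so the direction is up.
Checking another pair — C5 → C6 — gives the same interval.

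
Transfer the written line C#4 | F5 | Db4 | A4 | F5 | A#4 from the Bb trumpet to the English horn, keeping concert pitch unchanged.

First find concert pitch: the Bb trumpet sounds a major second below written, so C#4 F5 Db4 A4 F5 A#4 sounds B3 Eb5 Cb4 G4 Eb5 G#4.
Then write for English horn: it sounds a perfect fifth below written, so the part must be a perfect fifth above concert.
B3 → F#4
Eb5 → Bb5
Cb4 → Gb4
G4 → D5
Eb5 → Bb5
G#4 → D#5

F#4 Bb5 Gb4 D5 Bb5 D#5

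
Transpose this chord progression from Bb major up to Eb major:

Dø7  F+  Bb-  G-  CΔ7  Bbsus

Gø7 Bb+ Eb- C- FΔ7 Ebsus

Bb major up to Eb major is a perfect fourth; each chord root moves by that interval while the quality stays the same.
Dø7: root D up a perfect fourth → G, giving Gø7.
F+: root F up a perfect fourth → Bb, giving Bb+.
Bb-: root Bb up a perfect fourth → Eb, giving Eb-.
G-: root G up a perfect fourth → C, giving C-.
CΔ7: root C up a perfect fourth → F, giving FΔ7.
Bbsus: root Bb up a perfect fourth → Eb, giving Ebsus.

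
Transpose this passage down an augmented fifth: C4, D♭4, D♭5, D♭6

Fb3 Gbb3 Gbb4 Gbb5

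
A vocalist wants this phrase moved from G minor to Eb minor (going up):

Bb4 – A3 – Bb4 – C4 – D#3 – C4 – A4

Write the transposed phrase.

Gb5 F4 Gb5 Ab4 B3 Ab4 F5

G minor to Eb minor up is a minor sixth, so every note moves up by that interval.
Bb4 to Gb5
A3 to F4
Bb4 to Gb5
C4 to Ab4
D#3 to B3
C4 to Ab4
A4 to F5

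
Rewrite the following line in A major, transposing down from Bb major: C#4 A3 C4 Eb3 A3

B#3 G#3 B3 D3 G#3

From Bb down to A is a minor second; apply that to each pitch.
C#4 -> B#3
A3 -> G#3
C4 -> B3
Eb3 -> D3
A3 -> G#3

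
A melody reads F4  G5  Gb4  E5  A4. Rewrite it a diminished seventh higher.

Ebb5 Fb6 Fbb5 Db6 Gb5

F4 → Ebb5
G5 → Fb6
Gb4 → Fbb5
E5 → Db6
A4 → Gb5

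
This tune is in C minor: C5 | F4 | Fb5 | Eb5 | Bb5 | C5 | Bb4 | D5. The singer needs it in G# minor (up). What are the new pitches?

G#5 C#5 C6 B5 F#6 G#5 F#5 A#5

C minor to G# minor up is an augmented fifth, so every note moves up by that interval.
C5 to G#5
F4 to C#5
Fb5 to C6
Eb5 to B5
Bb5 to F#6
C5 to G#5
Bb4 to F#5
D5 to A#5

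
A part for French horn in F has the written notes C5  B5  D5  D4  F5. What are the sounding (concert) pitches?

The French horn in F sounds a perfect fifth below written, so transpose each written note down a perfect fifth.
C5 -> F4
B5 -> E5
D5 -> G4
D4 -> G3
F5 -> Bb4

F4 E5 G4 G3 Bb4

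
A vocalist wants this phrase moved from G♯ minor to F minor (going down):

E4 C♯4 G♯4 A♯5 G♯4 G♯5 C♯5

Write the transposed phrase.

G♯ minor to F minor down is an augmented second, so every note moves down by that interval.
E4 → Db4
C#4 → Bb3
G#4 → F4
A#5 → G5
G#4 → F4
G#5 → F5
C#5 → Bb4

Db4 Bb3 F4 G5 F4 F5 Bb4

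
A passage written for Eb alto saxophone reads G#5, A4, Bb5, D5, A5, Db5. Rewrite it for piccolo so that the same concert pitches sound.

B3 C3 Db4 F3 C4 Fb3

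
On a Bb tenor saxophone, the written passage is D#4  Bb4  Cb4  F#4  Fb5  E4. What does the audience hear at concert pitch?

C#3 Ab3 Bbb2 E3 Ebb4 D3

The Bb tenor saxophone sounds a major ninth below written, so transpose each written note down a major ninth.
D#4 to C#3
Bb4 to Ab3
Cb4 to Bbb2
F#4 to E3
Fb5 to Ebb4
E4 to D3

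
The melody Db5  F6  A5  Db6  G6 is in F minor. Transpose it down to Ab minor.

From F down to Ab is a major sixth; apply that to each pitch.
Db5 → Fb4
F6 → Ab5
A5 → C5
Db6 → Fb5
G6 → Bb5

Fb4 Ab5 C5 Fb5 Bb5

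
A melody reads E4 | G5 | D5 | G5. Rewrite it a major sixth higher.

E4: a sixth up reaches C, and 9 semitones makes it C#5.
G5 up a major sixth is E6.
A major sixth up from D5 gives B5.
G5: a sixth up reaches E, and 9 semitones makes it E6.

C#5 E6 B5 E6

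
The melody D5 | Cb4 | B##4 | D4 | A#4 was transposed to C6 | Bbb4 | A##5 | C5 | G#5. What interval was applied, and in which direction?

From D5 to C6 is 7 letter names — a seventh of some quality.
D5 to C6 is 10 semitones, which makes it a minor seventh; the second version is higher, so the direction is up.
Checking another pair — A#4 → G#5 — gives the same interval.

up a minor seventh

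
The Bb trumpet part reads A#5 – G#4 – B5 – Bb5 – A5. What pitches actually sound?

G#5 F#4 A5 Ab5 G5

Written C4 on the Bb trumpet sounds as Bb3, a major second lower; apply that shift to every note.
A#5 -> G#5
G#4 -> F#4
B5 -> A5
Bb5 -> Ab5
A5 -> G5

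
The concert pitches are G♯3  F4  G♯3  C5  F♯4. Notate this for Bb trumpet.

A#3 G4 A#3 D5 G#4

The Bb trumpet sounds a major second below written, so the written part must be a major second above concert — transpose each note up.
G#3 -> A#3
F4 -> G4
G#3 -> A#3
C5 -> D5
F#4 -> G#4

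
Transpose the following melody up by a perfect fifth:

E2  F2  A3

A perfect fifth up from E2 gives B2.
F2 up a perfect fifth is C3.
A perfect fifth up from A3 gives E4.

B2 C3 E4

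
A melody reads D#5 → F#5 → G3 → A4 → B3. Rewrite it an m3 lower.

D#5: a third down reaches B, and 3 semitones makes it B#4.
A minor third down from F#5 gives D#5.
G3: a third down reaches E, and 3 semitones makes it E3.
A minor third down from A4 gives F#4.
B3 down a minor third is G#3.

B#4 D#5 E3 F#4 G#3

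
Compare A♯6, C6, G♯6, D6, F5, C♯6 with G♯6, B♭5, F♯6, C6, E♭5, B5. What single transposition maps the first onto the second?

down a major second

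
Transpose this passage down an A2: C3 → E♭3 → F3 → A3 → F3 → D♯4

Bbb2 Dbb3 Ebb3 Gb3 Ebb3 C4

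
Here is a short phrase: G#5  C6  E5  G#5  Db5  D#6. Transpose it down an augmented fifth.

C5 Fb5 Ab4 C5 Gbb4 G5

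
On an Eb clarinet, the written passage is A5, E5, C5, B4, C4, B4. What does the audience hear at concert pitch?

The Eb clarinet sounds a minor third above written, so transpose each written note up a minor third.
A5 to C6
E5 to G5
C5 to Eb5
B4 to D5
C4 to Eb4
B4 to D5

C6 G5 Eb5 D5 Eb4 D5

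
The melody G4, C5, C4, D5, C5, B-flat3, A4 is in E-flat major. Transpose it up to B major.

From E-flat up to B is an augmented fifth; apply that to each pitch.
G4 becomes D#5
C5 becomes G#5
C4 becomes G#4
D5 becomes A#5
C5 becomes G#5
Bb3 becomes F#4
A4 becomes E#5

D#5 G#5 G#4 A#5 G#5 F#4 E#5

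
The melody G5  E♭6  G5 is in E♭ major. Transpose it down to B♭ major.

D5 Bb5 D5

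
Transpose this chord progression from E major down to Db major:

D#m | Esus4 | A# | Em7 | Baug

Cm Dbsus4 G Dbm7 Abaug

E major down to Db major is an augmented second; each chord root moves by that interval while the quality stays the same.
D#m: root D# down an augmented second → C, giving Cm.
Esus4: root E down an augmented second → Db, giving Dbsus4.
A#: root A# down an augmented second → G, giving G.
Em7: root E down an augmented second → Db, giving Dbm7.
Baug: root B down an augmented second → Ab, giving Abaug.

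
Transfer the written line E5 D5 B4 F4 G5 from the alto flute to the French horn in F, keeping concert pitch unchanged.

First find concert pitch: the alto flute sounds a perfect fourth below written, so E5 D5 B4 F4 G5 sounds B4 A4 F#4 C4 D5.
Then write for French horn in F: it sounds a perfect fifth below written, so the part must be a perfect fifth above concert.
B4 → F#5
A4 → E5
F#4 → C#5
C4 → G4
D5 → A5

F#5 E5 C#5 G4 A5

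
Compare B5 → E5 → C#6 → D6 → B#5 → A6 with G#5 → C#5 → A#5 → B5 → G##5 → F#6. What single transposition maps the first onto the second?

down a minor third

Take the first pair: B5 → G#5. B to G spans 3 letter names, so the interval is some kind of third.
G#5 to B5 is 3 semitones, which makes it a minor third; the second version is lower, so the direction is down.
Checking another pair — A6 → F#6 — gives the same interval.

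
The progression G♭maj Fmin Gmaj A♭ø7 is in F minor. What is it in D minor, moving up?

Ebmaj Dmin Emaj Fø7

F minor up to D minor is a major sixth; each chord root moves by that interval while the quality stays the same.
G♭maj: root G♭ up a major sixth → Eb, giving Ebmaj.
Fmin: root F up a major sixth → D, giving Dmin.
Gmaj: root G up a major sixth → E, giving Emaj.
A♭ø7: root A♭ up a major sixth → F, giving Fø7.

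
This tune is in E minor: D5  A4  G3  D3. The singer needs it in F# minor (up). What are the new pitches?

From E up to F# is a major second; apply that to each pitch.
D5 becomes E5
A4 becomes B4
G3 becomes A3
D3 becomes E3

E5 B4 A3 E3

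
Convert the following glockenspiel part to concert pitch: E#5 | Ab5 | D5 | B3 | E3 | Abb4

Written C4 on the glockenspiel sounds as C6, a perfect fifteenth higher; apply that shift to every note.
E#5 gives E#7
Ab5 gives Ab7
D5 gives D7
B3 gives B5
E3 gives E5
Abb4 gives Abb6

E#7 Ab7 D7 B5 E5 Abb6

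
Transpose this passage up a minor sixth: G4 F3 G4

Eb5 Db4 Eb5

G4 → Eb5
F3 → Db4
G4 → Eb5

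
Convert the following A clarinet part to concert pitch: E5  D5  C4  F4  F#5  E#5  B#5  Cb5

The A clarinet sounds a minor third below written, so transpose each written note down a minor third.
E5 → C#5
D5 → B4
C4 → A3
F4 → D4
F#5 → D#5
E#5 → C##5
B#5 → G##5
Cb5 → Ab4

C#5 B4 A3 D4 D#5 C##5 G##5 Ab4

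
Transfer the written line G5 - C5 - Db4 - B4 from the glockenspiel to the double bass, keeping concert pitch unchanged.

G8 C8 Db7 B7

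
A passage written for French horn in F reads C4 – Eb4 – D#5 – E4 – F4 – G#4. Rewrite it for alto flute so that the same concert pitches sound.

First find concert pitch: the French horn in F sounds a perfect fifth below written, so C4 Eb4 D#5 E4 F4 G#4 sounds F3 Ab3 G#4 A3 Bb3 C#4.
Then write for alto flute: it sounds a perfect fourth below written, so the part must be a perfect fourth above concert.
F3 → Bb3
Ab3 → Db4
G#4 → C#5
A3 → D4
Bb3 → Eb4
C#4 → F#4

Bb3 Db4 C#5 D4 Eb4 F#4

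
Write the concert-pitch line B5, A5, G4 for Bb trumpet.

Written C4 sounds as Bb3 on the Bb trumpet, so concert pitches are written a major second up.
B5 → C#6
A5 → B5
G4 → A4

C#6 B5 A4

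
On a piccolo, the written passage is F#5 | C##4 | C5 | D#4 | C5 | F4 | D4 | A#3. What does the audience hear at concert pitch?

F#6 C##5 C6 D#5 C6 F5 D5 A#4

Written C4 on the piccolo sounds as C5, a perfect octave higher; apply that shift to every note.
F#5 -> F#6
C##4 -> C##5
C5 -> C6
D#4 -> D#5
C5 -> C6
F4 -> F5
D4 -> D5
A#3 -> A#4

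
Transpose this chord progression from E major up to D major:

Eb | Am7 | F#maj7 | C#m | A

Db Gm7 Emaj7 Bm G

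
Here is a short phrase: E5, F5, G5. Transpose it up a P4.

A perfect fourth up from E5 gives A5.
F5 up a perfect fourth is Bb5.
G5 up a perfect fourth is C6.

A5 Bb5 C6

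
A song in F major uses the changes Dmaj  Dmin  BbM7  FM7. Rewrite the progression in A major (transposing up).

F#maj F#min DM7 AM7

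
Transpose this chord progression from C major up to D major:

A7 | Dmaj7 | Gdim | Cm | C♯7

B7 Emaj7 Adim Dm D#7

C major up to D major is a major second; each chord root moves by that interval while the quality stays the same.
A7: root A up a major second → B, giving B7.
Dmaj7: root D up a major second → E, giving Emaj7.
Gdim: root G up a major second → A, giving Adim.
Cm: root C up a major second → D, giving Dm.
C♯7: root C♯ up a major second → D#, giving D#7.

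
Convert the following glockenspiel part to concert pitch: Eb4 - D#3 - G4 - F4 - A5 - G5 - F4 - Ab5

Written C4 on the glockenspiel sounds as C6, a perfect fifteenth higher; apply that shift to every note.
Eb4 gives Eb6
D#3 gives D#5
G4 gives G6
F4 gives F6
A5 gives A7
G5 gives G7
F4 gives F6
Ab5 gives Ab7

Eb6 D#5 G6 F6 A7 G7 F6 Ab7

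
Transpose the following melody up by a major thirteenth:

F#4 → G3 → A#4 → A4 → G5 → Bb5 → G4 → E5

F#4 to D#6
G3 to E5
A#4 to F##6
A4 to F#6
G5 to E7
Bb5 to G7
G4 to E6
E5 to C#7

D#6 E5 F##6 F#6 E7 G7 E6 C#7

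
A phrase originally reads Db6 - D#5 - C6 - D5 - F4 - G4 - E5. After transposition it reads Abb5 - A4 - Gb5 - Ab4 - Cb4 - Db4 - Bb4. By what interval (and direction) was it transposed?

down an augmented fourth

Take the first pair: Db6 → Abb5. D to A spans 4 letter names, so the interval is some kind of fourth.
Abb5 to Db6 is 6 semitones, which makes it an augmented fourth; the second version is lower, so the direction is down.
Checking another pair — E5 → Bb4 — gives the same interval.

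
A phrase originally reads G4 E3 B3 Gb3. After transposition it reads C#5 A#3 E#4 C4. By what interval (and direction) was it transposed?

up an augmented fourth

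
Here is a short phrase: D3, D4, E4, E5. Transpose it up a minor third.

F3 F4 G4 G5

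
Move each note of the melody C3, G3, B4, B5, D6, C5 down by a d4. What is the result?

G#2 D#3 F##4 F##5 A#5 G#4

C3 gives G#2
G3 gives D#3
B4 gives F##4
B5 gives F##5
D6 gives A#5
C5 gives G#4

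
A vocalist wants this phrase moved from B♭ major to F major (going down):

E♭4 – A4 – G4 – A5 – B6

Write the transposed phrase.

From B♭ down to F is a perfect fourth; apply that to each pitch.
Eb4 -> Bb3
A4 -> E4
G4 -> D4
A5 -> E5
B6 -> F#6

Bb3 E4 D4 E5 F#6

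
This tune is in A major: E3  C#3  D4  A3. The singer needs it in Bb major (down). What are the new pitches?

F2 D2 Eb3 Bb2

From A down to Bb is a major seventh; apply that to each pitch.
E3 to F2
C#3 to D2
D4 to Eb3
A3 to Bb2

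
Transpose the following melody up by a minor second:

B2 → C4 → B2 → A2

C3 Db4 C3 Bb2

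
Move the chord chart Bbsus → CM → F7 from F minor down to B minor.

Esus F#M B7

F minor down to B minor is a diminished fifth; each chord root moves by that interval while the quality stays the same.
Bbsus: root Bb down a diminished fifth → E, giving Esus.
CM: root C down a diminished fifth → F#, giving F#M.
F7: root F down a diminished fifth → B, giving B7.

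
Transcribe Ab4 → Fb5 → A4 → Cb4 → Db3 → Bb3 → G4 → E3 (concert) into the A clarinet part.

Cb5 Abb5 C5 Ebb4 Fb3 Db4 Bb4 G3

Written C4 sounds as A3 on the A clarinet, so concert pitches are written a minor third up.
Ab4 gives Cb5
Fb5 gives Abb5
A4 gives C5
Cb4 gives Ebb4
Db3 gives Fb3
Bb3 gives Db4
G4 gives Bb4
E3 gives G3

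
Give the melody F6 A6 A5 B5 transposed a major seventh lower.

Gb5 Bb5 Bb4 C5

F6 down a major seventh is Gb5.
A6 down a major seventh is Bb5.
A major seventh down from A5 gives Bb4.
A major seventh down from B5 gives C5.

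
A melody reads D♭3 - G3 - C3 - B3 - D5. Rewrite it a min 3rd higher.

Fb3 Bb3 Eb3 D4 F5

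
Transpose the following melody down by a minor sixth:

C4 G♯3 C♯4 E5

E3 B#2 E#3 G#4

A minor sixth down from C4 gives E3.
A minor sixth down from G#3 gives B#2.
A minor sixth down from C#4 gives E#3.
E5: a sixth down reaches G, and 8 semitones makes it G#4.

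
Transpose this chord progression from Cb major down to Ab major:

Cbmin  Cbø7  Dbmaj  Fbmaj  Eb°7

Abmin Abø7 Bbmaj Dbmaj C°7

Cb major down to Ab major is a minor third; each chord root moves by that interval while the quality stays the same.
Cbmin: root Cb down a minor third → Ab, giving Abmin.
Cbø7: root Cb down a minor third → Ab, giving Abø7.
Dbmaj: root Db down a minor third → Bb, giving Bbmaj.
Fbmaj: root Fb down a minor third → Db, giving Dbmaj.
Eb°7: root Eb down a minor third → C, giving C°7.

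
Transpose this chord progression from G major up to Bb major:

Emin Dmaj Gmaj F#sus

G major up to Bb major is a minor third; each chord root moves by that interval while the quality stays the same.
Emin: root E up a minor third → G, giving Gmin.
Dmaj: root D up a minor third → F, giving Fmaj.
Gmaj: root G up a minor third → Bb, giving Bbmaj.
F#sus: root F# up a minor third → A, giving Asus.

Gmin Fmaj Bbmaj Asus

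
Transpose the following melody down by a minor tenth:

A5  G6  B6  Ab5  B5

F#4 E5 G#5 F4 G#4

A5 down a minor tenth is F#4.
G6: a tenth down reaches E, and 15 semitones makes it E5.
A minor tenth down from B6 gives G#5.
A minor tenth down from Ab5 gives F4.
B5 down a minor tenth is G#4.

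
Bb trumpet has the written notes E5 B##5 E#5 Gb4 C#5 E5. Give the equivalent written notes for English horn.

A5 E##6 A#5 Cb5 F#5 A5

First find concert pitch: the Bb trumpet sounds a major second below written, so E5 B##5 E#5 Gb4 C#5 E5 sounds D5 A##5 D#5 Fb4 B4 D5.
Then write for English horn: it sounds a perfect fifth below written, so the part must be a perfect fifth above concert.
D5 → A5
A##5 → E##6
D#5 → A#5
Fb4 → Cb5
B4 → F#5
D5 → A5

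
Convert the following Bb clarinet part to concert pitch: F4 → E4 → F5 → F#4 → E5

Eb4 D4 Eb5 E4 D5

The Bb clarinet sounds a major second below written, so transpose each written note down a major second.
F4 to Eb4
E4 to D4
F5 to Eb5
F#4 to E4
E5 to D5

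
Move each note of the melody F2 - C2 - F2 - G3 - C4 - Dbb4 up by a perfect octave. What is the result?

F3 C3 F3 G4 C5 Dbb5

F2 to F3
C2 to C3
F2 to F3
G3 to G4
C4 to C5
Dbb4 to Dbb5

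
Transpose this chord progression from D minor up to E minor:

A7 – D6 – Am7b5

D minor up to E minor is a major second; each chord root moves by that interval while the quality stays the same.
A7: root A up a major second → B, giving B7.
D6: root D up a major second → E, giving E6.
Am7b5: root A up a major second → B, giving Bm7b5.

B7 E6 Bm7b5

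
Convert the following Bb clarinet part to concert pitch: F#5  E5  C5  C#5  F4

E5 D5 Bb4 B4 Eb4

Written C4 on the Bb clarinet sounds as Bb3, a major second lower; apply that shift to every note.
F#5 to E5
E5 to D5
C5 to Bb4
C#5 to B4
F4 to Eb4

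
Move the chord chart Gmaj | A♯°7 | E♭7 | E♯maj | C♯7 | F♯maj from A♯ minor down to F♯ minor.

A♯ minor down to F♯ minor is a major third; each chord root moves by that interval while the quality stays the same.
Gmaj: root G down a major third → Eb, giving Ebmaj.
A♯°7: root A♯ down a major third → F#, giving F#°7.
E♭7: root E♭ down a major third → Cb, giving Cb7.
E♯maj: root E♯ down a major third → C#, giving C#maj.
C♯7: root C♯ down a major third → A, giving A7.
F♯maj: root F♯ down a major third → D, giving Dmaj.

Ebmaj F#°7 Cb7 C#maj A7 Dmaj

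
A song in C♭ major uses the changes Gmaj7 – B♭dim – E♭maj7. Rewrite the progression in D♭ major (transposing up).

Amaj7 Cdim Fmaj7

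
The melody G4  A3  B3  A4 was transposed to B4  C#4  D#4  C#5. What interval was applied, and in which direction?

up a major third

Take the first pair: G4 → B4. G to B spans 3 letter names, so the interval is some kind of third.
G4 to B4 is 4 semitones, which makes it a major third; the second version is higher, so the direction is up.
Checking another pair — A4 → C#5 — gives the same interval.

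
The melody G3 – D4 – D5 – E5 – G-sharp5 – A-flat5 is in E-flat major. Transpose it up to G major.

E-flat major to G major up is a major third, so every note moves up by that interval.
G3 → B3
D4 → F#4
D5 → F#5
E5 → G#5
G#5 → B#5
Ab5 → C6

B3 F#4 F#5 G#5 B#5 C6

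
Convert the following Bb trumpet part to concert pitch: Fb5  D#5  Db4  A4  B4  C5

Ebb5 C#5 Cb4 G4 A4 Bb4

Written C4 on the Bb trumpet sounds as Bb3, a major second lower; apply that shift to every note.
Fb5 → Ebb5
D#5 → C#5
Db4 → Cb4
A4 → G4
B4 → A4
C5 → Bb4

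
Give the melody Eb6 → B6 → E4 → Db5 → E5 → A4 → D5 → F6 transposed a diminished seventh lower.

F#5 C##6 F##3 E4 F##4 B#3 E#4 G#5

A diminished seventh down from Eb6 gives F#5.
B6 down a diminished seventh is C##6.
E4 down a diminished seventh is F##3.
Db5 down a diminished seventh is E4.
A diminished seventh down from E5 gives F##4.
A4: a seventh down reaches B, and 9 semitones makes it B#3.
A diminished seventh down from D5 gives E#4.
F6: a seventh down reaches G, and 9 semitones makes it G#5.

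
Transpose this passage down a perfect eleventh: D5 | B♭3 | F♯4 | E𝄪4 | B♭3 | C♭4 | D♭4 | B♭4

A3 F2 C#3 B##2 F2 Gb2 Ab2 F3

D5 → A3
Bb3 → F2
F#4 → C#3
E##4 → B##2
Bb3 → F2
Cb4 → Gb2
Db4 → Ab2
Bb4 → F3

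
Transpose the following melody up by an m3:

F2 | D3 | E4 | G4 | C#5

Ab2 F3 G4 Bb4 E5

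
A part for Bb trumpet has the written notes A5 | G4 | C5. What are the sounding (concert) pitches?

G5 F4 Bb4

The Bb trumpet sounds a major second below written, so transpose each written note down a major second.
A5 becomes G5
G4 becomes F4
C5 becomes Bb4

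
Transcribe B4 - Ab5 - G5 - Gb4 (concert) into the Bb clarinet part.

C#5 Bb5 A5 Ab4

Written C4 sounds as Bb3 on the Bb clarinet, so concert pitches are written a major second up.
B4 gives C#5
Ab5 gives Bb5
G5 gives A5
Gb4 gives Ab4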